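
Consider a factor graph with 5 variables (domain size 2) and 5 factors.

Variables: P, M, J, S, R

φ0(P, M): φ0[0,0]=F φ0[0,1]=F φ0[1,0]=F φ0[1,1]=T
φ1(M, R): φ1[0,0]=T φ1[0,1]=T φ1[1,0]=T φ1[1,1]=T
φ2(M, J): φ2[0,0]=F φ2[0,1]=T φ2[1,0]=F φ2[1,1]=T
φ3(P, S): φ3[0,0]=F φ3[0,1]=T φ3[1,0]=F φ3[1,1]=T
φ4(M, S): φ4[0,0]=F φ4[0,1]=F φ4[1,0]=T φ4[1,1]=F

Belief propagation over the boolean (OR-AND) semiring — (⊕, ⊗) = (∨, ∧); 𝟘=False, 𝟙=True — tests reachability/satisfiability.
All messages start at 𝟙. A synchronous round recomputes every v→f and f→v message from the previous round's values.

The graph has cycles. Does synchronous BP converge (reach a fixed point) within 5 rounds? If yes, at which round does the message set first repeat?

NOT CONVERGED within 5 rounds

init: all messages = 𝟙 over 2 values
r1 m[φ0→P] = [F, T]
r1 m[φ0→M] = [F, T]
r1 m[φ1→M] = [T, T]
r1 m[φ1→R] = [T, T]
r1 m[φ2→M] = [T, T]
r1 m[φ2→J] = [F, T]
r1 m[φ3→P] = [T, T]
r1 m[φ3→S] = [F, T]
r1 m[φ4→M] = [F, T]
r1 m[φ4→S] = [T, F]
r1 m[P→φ0] = [T, T]
r1 m[P→φ3] = [T, T]
r1 m[M→φ0] = [T, T]
r1 m[M→φ1] = [T, T]
r1 m[M→φ2] = [T, T]
r1 m[M→φ4] = [T, T]
r1 m[J→φ2] = [T, T]
r1 m[S→φ3] = [T, T]
r1 m[S→φ4] = [T, T]
r1 m[R→φ1] = [T, T]
r2 m[φ0→P] = [F, T]
r2 m[φ0→M] = [F, T]
r2 m[φ1→M] = [T, T]
r2 m[φ1→R] = [T, T]
r2 m[φ2→M] = [T, T]
r2 m[φ2→J] = [F, T]
r2 m[φ3→P] = [T, T]
r2 m[φ3→S] = [F, T]
r2 m[φ4→M] = [F, T]
r2 m[φ4→S] = [T, F]
r2 m[P→φ0] = [T, T]
r2 m[P→φ3] = [F, T]
r2 m[M→φ0] = [F, T]
r2 m[M→φ1] = [F, T]
r2 m[M→φ2] = [F, T]
r2 m[M→φ4] = [F, T]
r2 m[J→φ2] = [T, T]
r2 m[S→φ3] = [T, F]
r2 m[S→φ4] = [F, T]
r2 m[R→φ1] = [T, T]
r3 m[φ0→P] = [F, T]
r3 m[φ0→M] = [F, T]
r3 m[φ1→M] = [T, T]
r3 m[φ1→R] = [T, T]
r3 m[φ2→M] = [T, T]
r3 m[φ2→J] = [F, T]
r3 m[φ3→P] = [F, F]
r3 m[φ3→S] = [F, T]
r3 m[φ4→M] = [F, F]
r3 m[φ4→S] = [T, F]
r3 m[P→φ0] = [T, T]
r3 m[P→φ3] = [F, T]
r3 m[M→φ0] = [F, T]
r3 m[M→φ1] = [F, T]
r3 m[M→φ2] = [F, T]
r3 m[M→φ4] = [F, T]
r3 m[J→φ2] = [T, T]
r3 m[S→φ3] = [T, F]
r3 m[S→φ4] = [F, T]
r3 m[R→φ1] = [T, T]
r4 m[φ0→P] = [F, T]
r4 m[φ0→M] = [F, T]
r4 m[φ1→M] = [T, T]
r4 m[φ1→R] = [T, T]
r4 m[φ2→M] = [T, T]
r4 m[φ2→J] = [F, T]
r4 m[φ3→P] = [F, F]
r4 m[φ3→S] = [F, T]
r4 m[φ4→M] = [F, F]
r4 m[φ4→S] = [T, F]
r4 m[P→φ0] = [F, F]
r4 m[P→φ3] = [F, T]
r4 m[M→φ0] = [F, F]
r4 m[M→φ1] = [F, F]
r4 m[M→φ2] = [F, F]
r4 m[M→φ4] = [F, T]
r4 m[J→φ2] = [T, T]
r4 m[S→φ3] = [T, F]
r4 m[S→φ4] = [F, T]
r4 m[R→φ1] = [T, T]
r5 m[φ0→P] = [F, F]
r5 m[φ0→M] = [F, F]
r5 m[φ1→M] = [T, T]
r5 m[φ1→R] = [F, F]
r5 m[φ2→M] = [T, T]
r5 m[φ2→J] = [F, F]
r5 m[φ3→P] = [F, F]
r5 m[φ3→S] = [F, T]
r5 m[φ4→M] = [F, F]
r5 m[φ4→S] = [T, F]
r5 m[P→φ0] = [F, F]
r5 m[P→φ3] = [F, T]
r5 m[M→φ0] = [F, F]
r5 m[M→φ1] = [F, F]
r5 m[M→φ2] = [F, F]
r5 m[M→φ4] = [F, T]
r5 m[J→φ2] = [T, T]
r5 m[S→φ3] = [T, F]
r5 m[S→φ4] = [F, T]
r5 m[R→φ1] = [T, T]
no fixed point within 5 rounds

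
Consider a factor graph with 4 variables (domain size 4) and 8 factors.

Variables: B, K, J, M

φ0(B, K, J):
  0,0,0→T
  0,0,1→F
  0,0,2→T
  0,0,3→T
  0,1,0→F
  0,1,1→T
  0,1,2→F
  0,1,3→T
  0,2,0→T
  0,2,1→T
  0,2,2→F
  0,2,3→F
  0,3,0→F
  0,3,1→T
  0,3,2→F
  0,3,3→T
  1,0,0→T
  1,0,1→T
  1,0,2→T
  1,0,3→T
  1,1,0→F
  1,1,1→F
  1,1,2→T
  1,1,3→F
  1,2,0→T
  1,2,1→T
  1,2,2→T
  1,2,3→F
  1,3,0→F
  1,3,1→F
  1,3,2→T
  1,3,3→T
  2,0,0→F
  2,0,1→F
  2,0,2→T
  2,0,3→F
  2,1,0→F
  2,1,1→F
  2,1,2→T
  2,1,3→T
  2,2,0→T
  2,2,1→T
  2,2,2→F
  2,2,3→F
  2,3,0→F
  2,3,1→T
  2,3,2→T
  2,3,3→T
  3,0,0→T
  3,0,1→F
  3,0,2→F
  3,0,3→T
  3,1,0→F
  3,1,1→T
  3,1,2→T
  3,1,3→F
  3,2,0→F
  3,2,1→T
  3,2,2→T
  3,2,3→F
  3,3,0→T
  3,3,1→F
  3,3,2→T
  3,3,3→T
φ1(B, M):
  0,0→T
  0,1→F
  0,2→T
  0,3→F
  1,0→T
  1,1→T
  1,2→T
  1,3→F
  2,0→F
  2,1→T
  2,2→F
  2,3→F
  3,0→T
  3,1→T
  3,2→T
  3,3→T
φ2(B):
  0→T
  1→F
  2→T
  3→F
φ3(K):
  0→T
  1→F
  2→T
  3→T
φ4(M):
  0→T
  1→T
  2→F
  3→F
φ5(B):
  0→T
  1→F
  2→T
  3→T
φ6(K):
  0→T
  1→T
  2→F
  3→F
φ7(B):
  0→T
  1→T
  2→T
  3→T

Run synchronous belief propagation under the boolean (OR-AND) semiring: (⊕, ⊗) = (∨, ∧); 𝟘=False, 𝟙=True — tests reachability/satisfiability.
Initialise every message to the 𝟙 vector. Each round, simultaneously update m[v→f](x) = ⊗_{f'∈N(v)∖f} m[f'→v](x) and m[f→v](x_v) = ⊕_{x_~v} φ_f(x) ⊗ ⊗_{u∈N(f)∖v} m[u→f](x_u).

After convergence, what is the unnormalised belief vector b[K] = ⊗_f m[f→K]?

b[K] = [T, F, F, F]

init: all messages = 𝟙 over 4 values
r1 m[φ0→B] = [T, T, T, T]
r1 m[φ0→K] = [T, T, T, T]
r1 m[φ0→J] = [T, T, T, T]
r1 m[φ1→B] = [T, T, T, T]
r1 m[φ1→M] = [T, T, T, T]
r1 m[φ2→B] = [T, F, T, F]
r1 m[φ3→K] = [T, F, T, T]
r1 m[φ4→M] = [T, T, F, F]
r1 m[φ5→B] = [T, F, T, T]
r1 m[φ6→K] = [T, T, F, F]
r1 m[φ7→B] = [T, T, T, T]
r1 m[B→φ0] = [T, T, T, T]
r1 m[B→φ1] = [T, T, T, T]
r1 m[B→φ2] = [T, T, T, T]
r1 m[B→φ5] = [T, T, T, T]
r1 m[B→φ7] = [T, T, T, T]
r1 m[K→φ0] = [T, T, T, T]
r1 m[K→φ3] = [T, T, T, T]
r1 m[K→φ6] = [T, T, T, T]
r1 m[J→φ0] = [T, T, T, T]
r1 m[M→φ1] = [T, T, T, T]
r1 m[M→φ4] = [T, T, T, T]
r2 m[φ0→B] = [T, T, T, T]
r2 m[φ0→K] = [T, T, T, T]
r2 m[φ0→J] = [T, T, T, T]
r2 m[φ1→B] = [T, T, T, T]
r2 m[φ1→M] = [T, T, T, T]
r2 m[φ2→B] = [T, F, T, F]
r2 m[φ3→K] = [T, F, T, T]
r2 m[φ4→M] = [T, T, F, F]
r2 m[φ5→B] = [T, F, T, T]
r2 m[φ6→K] = [T, T, F, F]
r2 m[φ7→B] = [T, T, T, T]
r2 m[B→φ0] = [T, F, T, F]
r2 m[B→φ1] = [T, F, T, F]
r2 m[B→φ2] = [T, F, T, T]
r2 m[B→φ5] = [T, F, T, F]
r2 m[B→φ7] = [T, F, T, F]
r2 m[K→φ0] = [T, F, F, F]
r2 m[K→φ3] = [T, T, F, F]
r2 m[K→φ6] = [T, F, T, T]
r2 m[J→φ0] = [T, T, T, T]
r2 m[M→φ1] = [T, T, F, F]
r2 m[M→φ4] = [T, T, T, T]
r3 m[φ0→B] = [T, T, T, T]
r3 m[φ0→K] = [T, T, T, T]
r3 m[φ0→J] = [T, F, T, T]
r3 m[φ1→B] = [T, T, T, T]
r3 m[φ1→M] = [T, T, T, F]
r3 m[φ2→B] = [T, F, T, F]
r3 m[φ3→K] = [T, F, T, T]
r3 m[φ4→M] = [T, T, F, F]
r3 m[φ5→B] = [T, F, T, T]
r3 m[φ6→K] = [T, T, F, F]
r3 m[φ7→B] = [T, T, T, T]
r3 m[B→φ0] = [T, F, T, F]
r3 m[B→φ1] = [T, F, T, F]
r3 m[B→φ2] = [T, F, T, T]
r3 m[B→φ5] = [T, F, T, F]
r3 m[B→φ7] = [T, F, T, F]
r3 m[K→φ0] = [T, F, F, F]
r3 m[K→φ3] = [T, T, F, F]
r3 m[K→φ6] = [T, F, T, T]
r3 m[J→φ0] = [T, T, T, T]
r3 m[M→φ1] = [T, T, F, F]
r3 m[M→φ4] = [T, T, T, T]
r4 m[φ0→B] = [T, T, T, T]
r4 m[φ0→K] = [T, T, T, T]
r4 m[φ0→J] = [T, F, T, T]
r4 m[φ1→B] = [T, T, T, T]
r4 m[φ1→M] = [T, T, T, F]
r4 m[φ2→B] = [T, F, T, F]
r4 m[φ3→K] = [T, F, T, T]
r4 m[φ4→M] = [T, T, F, F]
r4 m[φ5→B] = [T, F, T, T]
r4 m[φ6→K] = [T, T, F, F]
r4 m[φ7→B] = [T, T, T, T]
r4 m[B→φ0] = [T, F, T, F]
r4 m[B→φ1] = [T, F, T, F]
r4 m[B→φ2] = [T, F, T, T]
r4 m[B→φ5] = [T, F, T, F]
r4 m[B→φ7] = [T, F, T, F]
r4 m[K→φ0] = [T, F, F, F]
r4 m[K→φ3] = [T, T, F, F]
r4 m[K→φ6] = [T, F, T, T]
r4 m[J→φ0] = [T, T, T, T]
r4 m[M→φ1] = [T, T, F, F]
r4 m[M→φ4] = [T, T, T, F]
r5 m[φ0→B] = [T, T, T, T]
r5 m[φ0→K] = [T, T, T, T]
r5 m[φ0→J] = [T, F, T, T]
r5 m[φ1→B] = [T, T, T, T]
r5 m[φ1→M] = [T, T, T, F]
r5 m[φ2→B] = [T, F, T, F]
r5 m[φ3→K] = [T, F, T, T]
r5 m[φ4→M] = [T, T, F, F]
r5 m[φ5→B] = [T, F, T, T]
r5 m[φ6→K] = [T, T, F, F]
r5 m[φ7→B] = [T, T, T, T]
r5 m[B→φ0] = [T, F, T, F]
r5 m[B→φ1] = [T, F, T, F]
r5 m[B→φ2] = [T, F, T, T]
r5 m[B→φ5] = [T, F, T, F]
r5 m[B→φ7] = [T, F, T, F]
r5 m[K→φ0] = [T, F, F, F]
r5 m[K→φ3] = [T, T, F, F]
r5 m[K→φ6] = [T, F, T, T]
r5 m[J→φ0] = [T, T, T, T]
r5 m[M→φ1] = [T, T, F, F]
r5 m[M→φ4] = [T, T, T, F]
fixed point reached at round 5
b[K] = ⊗ incoming = [T, F, F, F]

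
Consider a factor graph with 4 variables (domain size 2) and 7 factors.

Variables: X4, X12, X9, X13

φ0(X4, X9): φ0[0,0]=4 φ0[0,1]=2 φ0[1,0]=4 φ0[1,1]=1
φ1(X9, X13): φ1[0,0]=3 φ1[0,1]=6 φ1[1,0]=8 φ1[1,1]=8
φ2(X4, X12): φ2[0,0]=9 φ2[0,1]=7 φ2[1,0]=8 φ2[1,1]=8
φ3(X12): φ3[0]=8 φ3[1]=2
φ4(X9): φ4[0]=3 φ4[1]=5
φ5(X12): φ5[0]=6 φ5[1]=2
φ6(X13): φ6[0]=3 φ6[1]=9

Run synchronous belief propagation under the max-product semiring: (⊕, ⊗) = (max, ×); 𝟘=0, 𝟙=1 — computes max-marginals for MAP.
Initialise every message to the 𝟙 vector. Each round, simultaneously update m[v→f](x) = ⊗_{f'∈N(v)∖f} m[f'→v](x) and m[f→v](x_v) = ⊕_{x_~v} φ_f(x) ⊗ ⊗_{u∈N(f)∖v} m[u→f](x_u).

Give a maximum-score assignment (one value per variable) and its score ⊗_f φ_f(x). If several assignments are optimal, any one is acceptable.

assignment: (X4=0, X12=0, X9=1, X13=1); score = 311040

init: all messages = 𝟙 over 2 values
r1 m[φ0→X4] = [4, 4]
r1 m[φ0→X9] = [4, 2]
r1 m[φ1→X9] = [6, 8]
r1 m[φ1→X13] = [8, 8]
r1 m[φ2→X4] = [9, 8]
r1 m[φ2→X12] = [9, 8]
r1 m[φ3→X12] = [8, 2]
r1 m[φ4→X9] = [3, 5]
r1 m[φ5→X12] = [6, 2]
r1 m[φ6→X13] = [3, 9]
r1 m[X4→φ0] = [1, 1]
r1 m[X4→φ2] = [1, 1]
r1 m[X12→φ2] = [1, 1]
r1 m[X12→φ3] = [1, 1]
r1 m[X12→φ5] = [1, 1]
r1 m[X9→φ0] = [1, 1]
r1 m[X9→φ1] = [1, 1]
r1 m[X9→φ4] = [1, 1]
r1 m[X13→φ1] = [1, 1]
r1 m[X13→φ6] = [1, 1]
r2 m[φ0→X4] = [4, 4]
r2 m[φ0→X9] = [4, 2]
r2 m[φ1→X9] = [6, 8]
r2 m[φ1→X13] = [8, 8]
r2 m[φ2→X4] = [9, 8]
r2 m[φ2→X12] = [9, 8]
r2 m[φ3→X12] = [8, 2]
r2 m[φ4→X9] = [3, 5]
r2 m[φ5→X12] = [6, 2]
r2 m[φ6→X13] = [3, 9]
r2 m[X4→φ0] = [9, 8]
r2 m[X4→φ2] = [4, 4]
r2 m[X12→φ2] = [48, 4]
r2 m[X12→φ3] = [54, 16]
r2 m[X12→φ5] = [72, 16]
r2 m[X9→φ0] = [18, 40]
r2 m[X9→φ1] = [12, 10]
r2 m[X9→φ4] = [24, 16]
r2 m[X13→φ1] = [3, 9]
r2 m[X13→φ6] = [8, 8]
r3 m[φ0→X4] = [80, 72]
r3 m[φ0→X9] = [36, 18]
r3 m[φ1→X9] = [54, 72]
r3 m[φ1→X13] = [80, 80]
r3 m[φ2→X4] = [432, 384]
r3 m[φ2→X12] = [36, 32]
r3 m[φ3→X12] = [8, 2]
r3 m[φ4→X9] = [3, 5]
r3 m[φ5→X12] = [6, 2]
r3 m[φ6→X13] = [3, 9]
r3 m[X4→φ0] = [9, 8]
r3 m[X4→φ2] = [4, 4]
r3 m[X12→φ2] = [48, 4]
r3 m[X12→φ3] = [54, 16]
r3 m[X12→φ5] = [72, 16]
r3 m[X9→φ0] = [18, 40]
r3 m[X9→φ1] = [12, 10]
r3 m[X9→φ4] = [24, 16]
r3 m[X13→φ1] = [3, 9]
r3 m[X13→φ6] = [8, 8]
r4 m[φ0→X4] = [80, 72]
r4 m[φ0→X9] = [36, 18]
r4 m[φ1→X9] = [54, 72]
r4 m[φ1→X13] = [80, 80]
r4 m[φ2→X4] = [432, 384]
r4 m[φ2→X12] = [36, 32]
r4 m[φ3→X12] = [8, 2]
r4 m[φ4→X9] = [3, 5]
r4 m[φ5→X12] = [6, 2]
r4 m[φ6→X13] = [3, 9]
r4 m[X4→φ0] = [432, 384]
r4 m[X4→φ2] = [80, 72]
r4 m[X12→φ2] = [48, 4]
r4 m[X12→φ3] = [216, 64]
r4 m[X12→φ5] = [288, 64]
r4 m[X9→φ0] = [162, 360]
r4 m[X9→φ1] = [108, 90]
r4 m[X9→φ4] = [1944, 1296]
r4 m[X13→φ1] = [3, 9]
r4 m[X13→φ6] = [80, 80]
r5 m[φ0→X4] = [720, 648]
r5 m[φ0→X9] = [1728, 864]
r5 m[φ1→X9] = [54, 72]
r5 m[φ1→X13] = [720, 720]
r5 m[φ2→X4] = [432, 384]
r5 m[φ2→X12] = [720, 576]
r5 m[φ3→X12] = [8, 2]
r5 m[φ4→X9] = [3, 5]
r5 m[φ5→X12] = [6, 2]
r5 m[φ6→X13] = [3, 9]
r5 m[X4→φ0] = [432, 384]
r5 m[X4→φ2] = [80, 72]
r5 m[X12→φ2] = [48, 4]
r5 m[X12→φ3] = [216, 64]
r5 m[X12→φ5] = [288, 64]
r5 m[X9→φ0] = [162, 360]
r5 m[X9→φ1] = [108, 90]
r5 m[X9→φ4] = [1944, 1296]
r5 m[X13→φ1] = [3, 9]
r5 m[X13→φ6] = [80, 80]
r6 m[φ0→X4] = [720, 648]
r6 m[φ0→X9] = [1728, 864]
r6 m[φ1→X9] = [54, 72]
r6 m[φ1→X13] = [720, 720]
r6 m[φ2→X4] = [432, 384]
r6 m[φ2→X12] = [720, 576]
r6 m[φ3→X12] = [8, 2]
r6 m[φ4→X9] = [3, 5]
r6 m[φ5→X12] = [6, 2]
r6 m[φ6→X13] = [3, 9]
r6 m[X4→φ0] = [432, 384]
r6 m[X4→φ2] = [720, 648]
r6 m[X12→φ2] = [48, 4]
r6 m[X12→φ3] = [4320, 1152]
r6 m[X12→φ5] = [5760, 1152]
r6 m[X9→φ0] = [162, 360]
r6 m[X9→φ1] = [5184, 4320]
r6 m[X9→φ4] = [93312, 62208]
r6 m[X13→φ1] = [3, 9]
r6 m[X13→φ6] = [720, 720]
r7 m[φ0→X4] = [720, 648]
r7 m[φ0→X9] = [1728, 864]
r7 m[φ1→X9] = [54, 72]
r7 m[φ1→X13] = [34560, 34560]
r7 m[φ2→X4] = [432, 384]
r7 m[φ2→X12] = [6480, 5184]
r7 m[φ3→X12] = [8, 2]
r7 m[φ4→X9] = [3, 5]
r7 m[φ5→X12] = [6, 2]
r7 m[φ6→X13] = [3, 9]
r7 m[X4→φ0] = [432, 384]
r7 m[X4→φ2] = [720, 648]
r7 m[X12→φ2] = [48, 4]
r7 m[X12→φ3] = [4320, 1152]
r7 m[X12→φ5] = [5760, 1152]
r7 m[X9→φ0] = [162, 360]
r7 m[X9→φ1] = [5184, 4320]
r7 m[X9→φ4] = [93312, 62208]
r7 m[X13→φ1] = [3, 9]
r7 m[X13→φ6] = [720, 720]
r8 m[φ0→X4] = [720, 648]
r8 m[φ0→X9] = [1728, 864]
r8 m[φ1→X9] = [54, 72]
r8 m[φ1→X13] = [34560, 34560]
r8 m[φ2→X4] = [432, 384]
r8 m[φ2→X12] = [6480, 5184]
r8 m[φ3→X12] = [8, 2]
r8 m[φ4→X9] = [3, 5]
r8 m[φ5→X12] = [6, 2]
r8 m[φ6→X13] = [3, 9]
r8 m[X4→φ0] = [432, 384]
r8 m[X4→φ2] = [720, 648]
r8 m[X12→φ2] = [48, 4]
r8 m[X12→φ3] = [38880, 10368]
r8 m[X12→φ5] = [51840, 10368]
r8 m[X9→φ0] = [162, 360]
r8 m[X9→φ1] = [5184, 4320]
r8 m[X9→φ4] = [93312, 62208]
r8 m[X13→φ1] = [3, 9]
r8 m[X13→φ6] = [34560, 34560]
r9 m[φ0→X4] = [720, 648]
r9 m[φ0→X9] = [1728, 864]
r9 m[φ1→X9] = [54, 72]
r9 m[φ1→X13] = [34560, 34560]
r9 m[φ2→X4] = [432, 384]
r9 m[φ2→X12] = [6480, 5184]
r9 m[φ3→X12] = [8, 2]
r9 m[φ4→X9] = [3, 5]
r9 m[φ5→X12] = [6, 2]
r9 m[φ6→X13] = [3, 9]
r9 m[X4→φ0] = [432, 384]
r9 m[X4→φ2] = [720, 648]
r9 m[X12→φ2] = [48, 4]
r9 m[X12→φ3] = [38880, 10368]
r9 m[X12→φ5] = [51840, 10368]
r9 m[X9→φ0] = [162, 360]
r9 m[X9→φ1] = [5184, 4320]
r9 m[X9→φ4] = [93312, 62208]
r9 m[X13→φ1] = [3, 9]
r9 m[X13→φ6] = [34560, 34560]
fixed point reached at round 9
traceback from X4: (X4=0, X12=0, X9=1, X13=1), score=311040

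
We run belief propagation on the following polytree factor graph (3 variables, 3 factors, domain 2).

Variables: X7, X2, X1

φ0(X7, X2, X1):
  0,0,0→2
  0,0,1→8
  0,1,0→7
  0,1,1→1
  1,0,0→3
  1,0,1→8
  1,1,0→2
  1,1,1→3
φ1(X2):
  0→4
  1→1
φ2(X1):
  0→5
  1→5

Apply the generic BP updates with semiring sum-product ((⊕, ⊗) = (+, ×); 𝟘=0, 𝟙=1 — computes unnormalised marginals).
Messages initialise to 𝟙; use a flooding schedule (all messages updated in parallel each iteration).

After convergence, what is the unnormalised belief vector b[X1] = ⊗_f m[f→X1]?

b[X1] = [145, 340]

init: all messages = 𝟙 over 2 values
r1 m[φ0→X7] = [18, 16]
r1 m[φ0→X2] = [21, 13]
r1 m[φ0→X1] = [14, 20]
r1 m[φ1→X2] = [4, 1]
r1 m[φ2→X1] = [5, 5]
r1 m[X7→φ0] = [1, 1]
r1 m[X2→φ0] = [1, 1]
r1 m[X2→φ1] = [1, 1]
r1 m[X1→φ0] = [1, 1]
r1 m[X1→φ2] = [1, 1]
r2 m[φ0→X7] = [18, 16]
r2 m[φ0→X2] = [21, 13]
r2 m[φ0→X1] = [14, 20]
r2 m[φ1→X2] = [4, 1]
r2 m[φ2→X1] = [5, 5]
r2 m[X7→φ0] = [1, 1]
r2 m[X2→φ0] = [4, 1]
r2 m[X2→φ1] = [21, 13]
r2 m[X1→φ0] = [5, 5]
r2 m[X1→φ2] = [14, 20]
r3 m[φ0→X7] = [240, 245]
r3 m[φ0→X2] = [105, 65]
r3 m[φ0→X1] = [29, 68]
r3 m[φ1→X2] = [4, 1]
r3 m[φ2→X1] = [5, 5]
r3 m[X7→φ0] = [1, 1]
r3 m[X2→φ0] = [4, 1]
r3 m[X2→φ1] = [21, 13]
r3 m[X1→φ0] = [5, 5]
r3 m[X1→φ2] = [14, 20]
r4 m[φ0→X7] = [240, 245]
r4 m[φ0→X2] = [105, 65]
r4 m[φ0→X1] = [29, 68]
r4 m[φ1→X2] = [4, 1]
r4 m[φ2→X1] = [5, 5]
r4 m[X7→φ0] = [1, 1]
r4 m[X2→φ0] = [4, 1]
r4 m[X2→φ1] = [105, 65]
r4 m[X1→φ0] = [5, 5]
r4 m[X1→φ2] = [29, 68]
r5 m[φ0→X7] = [240, 245]
r5 m[φ0→X2] = [105, 65]
r5 m[φ0→X1] = [29, 68]
r5 m[φ1→X2] = [4, 1]
r5 m[φ2→X1] = [5, 5]
r5 m[X7→φ0] = [1, 1]
r5 m[X2→φ0] = [4, 1]
r5 m[X2→φ1] = [105, 65]
r5 m[X1→φ0] = [5, 5]
r5 m[X1→φ2] = [29, 68]
fixed point reached at round 5
b[X1] = ⊗ incoming = [145, 340]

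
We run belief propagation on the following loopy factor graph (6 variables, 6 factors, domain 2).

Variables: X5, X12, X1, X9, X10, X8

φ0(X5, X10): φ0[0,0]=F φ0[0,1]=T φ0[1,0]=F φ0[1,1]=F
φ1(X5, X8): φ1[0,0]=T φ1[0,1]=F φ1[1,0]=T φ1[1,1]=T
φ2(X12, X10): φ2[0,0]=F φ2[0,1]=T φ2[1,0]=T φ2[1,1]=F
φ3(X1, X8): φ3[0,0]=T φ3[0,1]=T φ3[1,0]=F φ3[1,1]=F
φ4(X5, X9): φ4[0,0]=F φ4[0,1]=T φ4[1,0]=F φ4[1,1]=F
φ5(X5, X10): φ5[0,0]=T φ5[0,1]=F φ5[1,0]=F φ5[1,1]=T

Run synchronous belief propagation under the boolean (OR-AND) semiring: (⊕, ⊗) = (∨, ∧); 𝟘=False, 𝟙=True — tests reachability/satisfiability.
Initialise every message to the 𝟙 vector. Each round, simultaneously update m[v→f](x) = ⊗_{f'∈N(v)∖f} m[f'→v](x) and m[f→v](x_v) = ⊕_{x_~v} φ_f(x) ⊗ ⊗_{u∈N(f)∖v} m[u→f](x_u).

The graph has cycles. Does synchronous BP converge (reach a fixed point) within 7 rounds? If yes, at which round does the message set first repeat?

init: all messages = 𝟙 over 2 values
r1 m[φ0→X5] = [T, F]
r1 m[φ0→X10] = [F, T]
r1 m[φ1→X5] = [T, T]
r1 m[φ1→X8] = [T, T]
r1 m[φ2→X12] = [T, T]
r1 m[φ2→X10] = [T, T]
r1 m[φ3→X1] = [T, F]
r1 m[φ3→X8] = [T, T]
r1 m[φ4→X5] = [T, F]
r1 m[φ4→X9] = [F, T]
r1 m[φ5→X5] = [T, T]
r1 m[φ5→X10] = [T, T]
r1 m[X5→φ0] = [T, T]
r1 m[X5→φ1] = [T, T]
r1 m[X5→φ4] = [T, T]
r1 m[X5→φ5] = [T, T]
r1 m[X12→φ2] = [T, T]
r1 m[X1→φ3] = [T, T]
r1 m[X9→φ4] = [T, T]
r1 m[X10→φ0] = [T, T]
r1 m[X10→φ2] = [T, T]
r1 m[X10→φ5] = [T, T]
r1 m[X8→φ1] = [T, T]
r1 m[X8→φ3] = [T, T]
r2 m[φ0→X5] = [T, F]
r2 m[φ0→X10] = [F, T]
r2 m[φ1→X5] = [T, T]
r2 m[φ1→X8] = [T, T]
r2 m[φ2→X12] = [T, T]
r2 m[φ2→X10] = [T, T]
r2 m[φ3→X1] = [T, F]
r2 m[φ3→X8] = [T, T]
r2 m[φ4→X5] = [T, F]
r2 m[φ4→X9] = [F, T]
r2 m[φ5→X5] = [T, T]
r2 m[φ5→X10] = [T, T]
r2 m[X5→φ0] = [T, F]
r2 m[X5→φ1] = [T, F]
r2 m[X5→φ4] = [T, F]
r2 m[X5→φ5] = [T, F]
r2 m[X12→φ2] = [T, T]
r2 m[X1→φ3] = [T, T]
r2 m[X9→φ4] = [T, T]
r2 m[X10→φ0] = [T, T]
r2 m[X10→φ2] = [F, T]
r2 m[X10→φ5] = [F, T]
r2 m[X8→φ1] = [T, T]
r2 m[X8→φ3] = [T, T]
r3 m[φ0→X5] = [T, F]
r3 m[φ0→X10] = [F, T]
r3 m[φ1→X5] = [T, T]
r3 m[φ1→X8] = [T, F]
r3 m[φ2→X12] = [T, F]
r3 m[φ2→X10] = [T, T]
r3 m[φ3→X1] = [T, F]
r3 m[φ3→X8] = [T, T]
r3 m[φ4→X5] = [T, F]
r3 m[φ4→X9] = [F, T]
r3 m[φ5→X5] = [F, T]
r3 m[φ5→X10] = [T, F]
r3 m[X5→φ0] = [T, F]
r3 m[X5→φ1] = [T, F]
r3 m[X5→φ4] = [T, F]
r3 m[X5→φ5] = [T, F]
r3 m[X12→φ2] = [T, T]
r3 m[X1→φ3] = [T, T]
r3 m[X9→φ4] = [T, T]
r3 m[X10→φ0] = [T, T]
r3 m[X10→φ2] = [F, T]
r3 m[X10→φ5] = [F, T]
r3 m[X8→φ1] = [T, T]
r3 m[X8→φ3] = [T, T]
r4 m[φ0→X5] = [T, F]
r4 m[φ0→X10] = [F, T]
r4 m[φ1→X5] = [T, T]
r4 m[φ1→X8] = [T, F]
r4 m[φ2→X12] = [T, F]
r4 m[φ2→X10] = [T, T]
r4 m[φ3→X1] = [T, F]
r4 m[φ3→X8] = [T, T]
r4 m[φ4→X5] = [T, F]
r4 m[φ4→X9] = [F, T]
r4 m[φ5→X5] = [F, T]
r4 m[φ5→X10] = [T, F]
r4 m[X5→φ0] = [F, F]
r4 m[X5→φ1] = [F, F]
r4 m[X5→φ4] = [F, F]
r4 m[X5→φ5] = [T, F]
r4 m[X12→φ2] = [T, T]
r4 m[X1→φ3] = [T, T]
r4 m[X9→φ4] = [T, T]
r4 m[X10→φ0] = [T, F]
r4 m[X10→φ2] = [F, F]
r4 m[X10→φ5] = [F, T]
r4 m[X8→φ1] = [T, T]
r4 m[X8→φ3] = [T, F]
r5 m[φ0→X5] = [F, F]
r5 m[φ0→X10] = [F, F]
r5 m[φ1→X5] = [T, T]
r5 m[φ1→X8] = [F, F]
r5 m[φ2→X12] = [F, F]
r5 m[φ2→X10] = [T, T]
r5 m[φ3→X1] = [T, F]
r5 m[φ3→X8] = [T, T]
r5 m[φ4→X5] = [T, F]
r5 m[φ4→X9] = [F, F]
r5 m[φ5→X5] = [F, T]
r5 m[φ5→X10] = [T, F]
r5 m[X5→φ0] = [F, F]
r5 m[X5→φ1] = [F, F]
r5 m[X5→φ4] = [F, F]
r5 m[X5→φ5] = [T, F]
r5 m[X12→φ2] = [T, T]
r5 m[X1→φ3] = [T, T]
r5 m[X9→φ4] = [T, T]
r5 m[X10→φ0] = [T, F]
r5 m[X10→φ2] = [F, F]
r5 m[X10→φ5] = [F, T]
r5 m[X8→φ1] = [T, T]
r5 m[X8→φ3] = [T, F]
r6 m[φ0→X5] = [F, F]
r6 m[φ0→X10] = [F, F]
r6 m[φ1→X5] = [T, T]
r6 m[φ1→X8] = [F, F]
r6 m[φ2→X12] = [F, F]
r6 m[φ2→X10] = [T, T]
r6 m[φ3→X1] = [T, F]
r6 m[φ3→X8] = [T, T]
r6 m[φ4→X5] = [T, F]
r6 m[φ4→X9] = [F, F]
r6 m[φ5→X5] = [F, T]
r6 m[φ5→X10] = [T, F]
r6 m[X5→φ0] = [F, F]
r6 m[X5→φ1] = [F, F]
r6 m[X5→φ4] = [F, F]
r6 m[X5→φ5] = [F, F]
r6 m[X12→φ2] = [T, T]
r6 m[X1→φ3] = [T, T]
r6 m[X9→φ4] = [T, T]
r6 m[X10→φ0] = [T, F]
r6 m[X10→φ2] = [F, F]
r6 m[X10→φ5] = [F, F]
r6 m[X8→φ1] = [T, T]
r6 m[X8→φ3] = [F, F]
r7 m[φ0→X5] = [F, F]
r7 m[φ0→X10] = [F, F]
r7 m[φ1→X5] = [T, T]
r7 m[φ1→X8] = [F, F]
r7 m[φ2→X12] = [F, F]
r7 m[φ2→X10] = [T, T]
r7 m[φ3→X1] = [F, F]
r7 m[φ3→X8] = [T, T]
r7 m[φ4→X5] = [T, F]
r7 m[φ4→X9] = [F, F]
r7 m[φ5→X5] = [F, F]
r7 m[φ5→X10] = [F, F]
r7 m[X5→φ0] = [F, F]
r7 m[X5→φ1] = [F, F]
r7 m[X5→φ4] = [F, F]
r7 m[X5→φ5] = [F, F]
r7 m[X12→φ2] = [T, T]
r7 m[X1→φ3] = [T, T]
r7 m[X9→φ4] = [T, T]
r7 m[X10→φ0] = [T, F]
r7 m[X10→φ2] = [F, F]
r7 m[X10→φ5] = [F, F]
r7 m[X8→φ1] = [T, T]
r7 m[X8→φ3] = [F, F]
no fixed point within 7 rounds

NOT CONVERGED within 7 rounds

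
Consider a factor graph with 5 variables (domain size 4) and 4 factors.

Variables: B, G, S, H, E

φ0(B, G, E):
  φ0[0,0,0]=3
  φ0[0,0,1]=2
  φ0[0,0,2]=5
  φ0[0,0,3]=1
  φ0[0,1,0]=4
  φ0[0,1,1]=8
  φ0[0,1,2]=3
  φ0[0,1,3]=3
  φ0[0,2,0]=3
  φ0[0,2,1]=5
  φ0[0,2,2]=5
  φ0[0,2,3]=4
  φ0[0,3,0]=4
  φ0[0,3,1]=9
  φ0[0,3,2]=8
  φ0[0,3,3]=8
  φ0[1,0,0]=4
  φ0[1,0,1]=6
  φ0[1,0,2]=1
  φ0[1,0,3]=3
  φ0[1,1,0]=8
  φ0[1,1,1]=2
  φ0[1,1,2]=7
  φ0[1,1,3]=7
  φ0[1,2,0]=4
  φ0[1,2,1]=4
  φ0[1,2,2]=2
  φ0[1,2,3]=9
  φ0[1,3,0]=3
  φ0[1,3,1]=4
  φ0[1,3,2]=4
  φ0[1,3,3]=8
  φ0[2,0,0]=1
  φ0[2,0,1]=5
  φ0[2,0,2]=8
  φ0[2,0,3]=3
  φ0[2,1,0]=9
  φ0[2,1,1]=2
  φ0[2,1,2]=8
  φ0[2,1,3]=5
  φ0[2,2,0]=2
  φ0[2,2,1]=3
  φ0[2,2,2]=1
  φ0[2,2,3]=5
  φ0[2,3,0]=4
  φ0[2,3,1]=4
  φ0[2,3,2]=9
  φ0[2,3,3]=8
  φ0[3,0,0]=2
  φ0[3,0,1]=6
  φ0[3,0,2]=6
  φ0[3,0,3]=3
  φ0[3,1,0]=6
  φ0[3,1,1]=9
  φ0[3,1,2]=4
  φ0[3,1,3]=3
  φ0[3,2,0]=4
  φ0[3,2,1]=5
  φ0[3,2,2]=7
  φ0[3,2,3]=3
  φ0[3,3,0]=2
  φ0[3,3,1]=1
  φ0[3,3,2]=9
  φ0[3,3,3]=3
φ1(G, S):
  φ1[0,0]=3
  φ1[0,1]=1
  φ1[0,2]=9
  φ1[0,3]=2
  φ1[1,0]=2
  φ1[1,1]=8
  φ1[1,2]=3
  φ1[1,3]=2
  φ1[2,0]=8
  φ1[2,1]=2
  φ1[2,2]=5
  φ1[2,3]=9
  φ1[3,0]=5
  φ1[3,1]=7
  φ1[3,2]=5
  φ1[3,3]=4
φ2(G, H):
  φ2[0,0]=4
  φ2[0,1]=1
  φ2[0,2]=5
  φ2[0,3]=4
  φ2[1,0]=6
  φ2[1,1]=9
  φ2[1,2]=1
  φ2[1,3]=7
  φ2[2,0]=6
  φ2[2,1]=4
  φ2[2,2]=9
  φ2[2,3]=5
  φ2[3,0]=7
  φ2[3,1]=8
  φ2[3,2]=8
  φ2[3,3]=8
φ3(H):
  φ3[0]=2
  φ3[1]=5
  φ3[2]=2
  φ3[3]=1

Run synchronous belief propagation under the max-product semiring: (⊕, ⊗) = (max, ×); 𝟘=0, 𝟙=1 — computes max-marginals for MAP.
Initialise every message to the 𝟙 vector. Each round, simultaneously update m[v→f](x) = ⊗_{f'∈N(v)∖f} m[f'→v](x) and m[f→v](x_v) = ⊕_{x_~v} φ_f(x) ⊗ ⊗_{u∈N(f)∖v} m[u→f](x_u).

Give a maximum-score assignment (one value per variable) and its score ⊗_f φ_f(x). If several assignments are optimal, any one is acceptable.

init: all messages = 𝟙 over 4 values
r1 m[φ0→B] = [9, 9, 9, 9]
r1 m[φ0→G] = [8, 9, 9, 9]
r1 m[φ0→E] = [9, 9, 9, 9]
r1 m[φ1→G] = [9, 8, 9, 7]
r1 m[φ1→S] = [8, 8, 9, 9]
r1 m[φ2→G] = [5, 9, 9, 8]
r1 m[φ2→H] = [7, 9, 9, 8]
r1 m[φ3→H] = [2, 5, 2, 1]
r1 m[B→φ0] = [1, 1, 1, 1]
r1 m[G→φ0] = [1, 1, 1, 1]
r1 m[G→φ1] = [1, 1, 1, 1]
r1 m[G→φ2] = [1, 1, 1, 1]
r1 m[S→φ1] = [1, 1, 1, 1]
r1 m[H→φ2] = [1, 1, 1, 1]
r1 m[H→φ3] = [1, 1, 1, 1]
r1 m[E→φ0] = [1, 1, 1, 1]
r2 m[φ0→B] = [9, 9, 9, 9]
r2 m[φ0→G] = [8, 9, 9, 9]
r2 m[φ0→E] = [9, 9, 9, 9]
r2 m[φ1→G] = [9, 8, 9, 7]
r2 m[φ1→S] = [8, 8, 9, 9]
r2 m[φ2→G] = [5, 9, 9, 8]
r2 m[φ2→H] = [7, 9, 9, 8]
r2 m[φ3→H] = [2, 5, 2, 1]
r2 m[B→φ0] = [1, 1, 1, 1]
r2 m[G→φ0] = [45, 72, 81, 56]
r2 m[G→φ1] = [40, 81, 81, 72]
r2 m[G→φ2] = [72, 72, 81, 63]
r2 m[S→φ1] = [1, 1, 1, 1]
r2 m[H→φ2] = [2, 5, 2, 1]
r2 m[H→φ3] = [7, 9, 9, 8]
r2 m[E→φ0] = [1, 1, 1, 1]
r3 m[φ0→B] = [576, 729, 648, 648]
r3 m[φ0→G] = [8, 9, 9, 9]
r3 m[φ0→E] = [648, 648, 576, 729]
r3 m[φ1→G] = [9, 8, 9, 7]
r3 m[φ1→S] = [648, 648, 405, 729]
r3 m[φ2→G] = [10, 45, 20, 40]
r3 m[φ2→H] = [486, 648, 729, 504]
r3 m[φ3→H] = [2, 5, 2, 1]
r3 m[B→φ0] = [1, 1, 1, 1]
r3 m[G→φ0] = [45, 72, 81, 56]
r3 m[G→φ1] = [40, 81, 81, 72]
r3 m[G→φ2] = [72, 72, 81, 63]
r3 m[S→φ1] = [1, 1, 1, 1]
r3 m[H→φ2] = [2, 5, 2, 1]
r3 m[H→φ3] = [7, 9, 9, 8]
r3 m[E→φ0] = [1, 1, 1, 1]
r4 m[φ0→B] = [576, 729, 648, 648]
r4 m[φ0→G] = [8, 9, 9, 9]
r4 m[φ0→E] = [648, 648, 576, 729]
r4 m[φ1→G] = [9, 8, 9, 7]
r4 m[φ1→S] = [648, 648, 405, 729]
r4 m[φ2→G] = [10, 45, 20, 40]
r4 m[φ2→H] = [486, 648, 729, 504]
r4 m[φ3→H] = [2, 5, 2, 1]
r4 m[B→φ0] = [1, 1, 1, 1]
r4 m[G→φ0] = [90, 360, 180, 280]
r4 m[G→φ1] = [80, 405, 180, 360]
r4 m[G→φ2] = [72, 72, 81, 63]
r4 m[S→φ1] = [1, 1, 1, 1]
r4 m[H→φ2] = [2, 5, 2, 1]
r4 m[H→φ3] = [486, 648, 729, 504]
r4 m[E→φ0] = [1, 1, 1, 1]
r5 m[φ0→B] = [2880, 2880, 3240, 3240]
r5 m[φ0→G] = [8, 9, 9, 9]
r5 m[φ0→E] = [3240, 3240, 2880, 2520]
r5 m[φ1→G] = [9, 8, 9, 7]
r5 m[φ1→S] = [1800, 3240, 1800, 1620]
r5 m[φ2→G] = [10, 45, 20, 40]
r5 m[φ2→H] = [486, 648, 729, 504]
r5 m[φ3→H] = [2, 5, 2, 1]
r5 m[B→φ0] = [1, 1, 1, 1]
r5 m[G→φ0] = [90, 360, 180, 280]
r5 m[G→φ1] = [80, 405, 180, 360]
r5 m[G→φ2] = [72, 72, 81, 63]
r5 m[S→φ1] = [1, 1, 1, 1]
r5 m[H→φ2] = [2, 5, 2, 1]
r5 m[H→φ3] = [486, 648, 729, 504]
r5 m[E→φ0] = [1, 1, 1, 1]
r6 m[φ0→B] = [2880, 2880, 3240, 3240]
r6 m[φ0→G] = [8, 9, 9, 9]
r6 m[φ0→E] = [3240, 3240, 2880, 2520]
r6 m[φ1→G] = [9, 8, 9, 7]
r6 m[φ1→S] = [1800, 3240, 1800, 1620]
r6 m[φ2→G] = [10, 45, 20, 40]
r6 m[φ2→H] = [486, 648, 729, 504]
r6 m[φ3→H] = [2, 5, 2, 1]
r6 m[B→φ0] = [1, 1, 1, 1]
r6 m[G→φ0] = [90, 360, 180, 280]
r6 m[G→φ1] = [80, 405, 180, 360]
r6 m[G→φ2] = [72, 72, 81, 63]
r6 m[S→φ1] = [1, 1, 1, 1]
r6 m[H→φ2] = [2, 5, 2, 1]
r6 m[H→φ3] = [486, 648, 729, 504]
r6 m[E→φ0] = [1, 1, 1, 1]
fixed point reached at round 6
traceback from B: (B=2, G=1, S=1, H=1, E=0), score=3240

assignment: (B=2, G=1, S=1, H=1, E=0); score = 3240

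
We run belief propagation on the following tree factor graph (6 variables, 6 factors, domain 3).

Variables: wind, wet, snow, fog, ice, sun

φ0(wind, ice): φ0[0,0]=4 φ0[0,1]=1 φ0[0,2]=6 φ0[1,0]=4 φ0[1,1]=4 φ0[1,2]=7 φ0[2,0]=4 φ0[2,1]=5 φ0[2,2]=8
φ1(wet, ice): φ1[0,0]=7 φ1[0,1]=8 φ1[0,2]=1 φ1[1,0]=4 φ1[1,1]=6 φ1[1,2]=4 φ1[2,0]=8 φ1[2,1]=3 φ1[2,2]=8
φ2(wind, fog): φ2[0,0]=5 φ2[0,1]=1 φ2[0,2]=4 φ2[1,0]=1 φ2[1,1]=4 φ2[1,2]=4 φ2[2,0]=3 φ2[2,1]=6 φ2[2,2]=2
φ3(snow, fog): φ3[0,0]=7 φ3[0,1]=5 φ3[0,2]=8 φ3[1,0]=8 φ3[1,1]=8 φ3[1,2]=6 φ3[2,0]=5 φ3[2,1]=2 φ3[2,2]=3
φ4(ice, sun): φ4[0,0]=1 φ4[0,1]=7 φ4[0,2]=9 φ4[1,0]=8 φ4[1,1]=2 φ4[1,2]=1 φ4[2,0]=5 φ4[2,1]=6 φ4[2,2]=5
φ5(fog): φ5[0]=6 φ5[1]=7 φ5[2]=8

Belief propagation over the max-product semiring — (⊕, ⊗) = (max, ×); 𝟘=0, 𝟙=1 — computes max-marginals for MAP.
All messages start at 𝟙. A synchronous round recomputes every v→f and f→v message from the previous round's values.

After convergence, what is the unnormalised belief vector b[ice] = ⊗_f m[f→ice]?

init: all messages = 𝟙 over 3 values
r1 m[φ0→wind] = [6, 7, 8]
r1 m[φ0→ice] = [4, 5, 8]
r1 m[φ1→wet] = [8, 6, 8]
r1 m[φ1→ice] = [8, 8, 8]
r1 m[φ2→wind] = [5, 4, 6]
r1 m[φ2→fog] = [5, 6, 4]
r1 m[φ3→snow] = [8, 8, 5]
r1 m[φ3→fog] = [8, 8, 8]
r1 m[φ4→ice] = [9, 8, 6]
r1 m[φ4→sun] = [8, 7, 9]
r1 m[φ5→fog] = [6, 7, 8]
r1 m[wind→φ0] = [1, 1, 1]
r1 m[wind→φ2] = [1, 1, 1]
r1 m[wet→φ1] = [1, 1, 1]
r1 m[snow→φ3] = [1, 1, 1]
r1 m[fog→φ2] = [1, 1, 1]
r1 m[fog→φ3] = [1, 1, 1]
r1 m[fog→φ5] = [1, 1, 1]
r1 m[ice→φ0] = [1, 1, 1]
r1 m[ice→φ1] = [1, 1, 1]
r1 m[ice→φ4] = [1, 1, 1]
r1 m[sun→φ4] = [1, 1, 1]
r2 m[φ0→wind] = [6, 7, 8]
r2 m[φ0→ice] = [4, 5, 8]
r2 m[φ1→wet] = [8, 6, 8]
r2 m[φ1→ice] = [8, 8, 8]
r2 m[φ2→wind] = [5, 4, 6]
r2 m[φ2→fog] = [5, 6, 4]
r2 m[φ3→snow] = [8, 8, 5]
r2 m[φ3→fog] = [8, 8, 8]
r2 m[φ4→ice] = [9, 8, 6]
r2 m[φ4→sun] = [8, 7, 9]
r2 m[φ5→fog] = [6, 7, 8]
r2 m[wind→φ0] = [5, 4, 6]
r2 m[wind→φ2] = [6, 7, 8]
r2 m[wet→φ1] = [1, 1, 1]
r2 m[snow→φ3] = [1, 1, 1]
r2 m[fog→φ2] = [48, 56, 64]
r2 m[fog→φ3] = [30, 42, 32]
r2 m[fog→φ5] = [40, 48, 32]
r2 m[ice→φ0] = [72, 64, 48]
r2 m[ice→φ1] = [36, 40, 48]
r2 m[ice→φ4] = [32, 40, 64]
r2 m[sun→φ4] = [1, 1, 1]
r3 m[φ0→wind] = [288, 336, 384]
r3 m[φ0→ice] = [24, 30, 48]
r3 m[φ1→wet] = [320, 240, 384]
r3 m[φ1→ice] = [8, 8, 8]
r3 m[φ2→wind] = [256, 256, 336]
r3 m[φ2→fog] = [30, 48, 28]
r3 m[φ3→snow] = [256, 336, 150]
r3 m[φ3→fog] = [8, 8, 8]
r3 m[φ4→ice] = [9, 8, 6]
r3 m[φ4→sun] = [320, 384, 320]
r3 m[φ5→fog] = [6, 7, 8]
r3 m[wind→φ0] = [5, 4, 6]
r3 m[wind→φ2] = [6, 7, 8]
r3 m[wet→φ1] = [1, 1, 1]
r3 m[snow→φ3] = [1, 1, 1]
r3 m[fog→φ2] = [48, 56, 64]
r3 m[fog→φ3] = [30, 42, 32]
r3 m[fog→φ5] = [40, 48, 32]
r3 m[ice→φ0] = [72, 64, 48]
r3 m[ice→φ1] = [36, 40, 48]
r3 m[ice→φ4] = [32, 40, 64]
r3 m[sun→φ4] = [1, 1, 1]
r4 m[φ0→wind] = [288, 336, 384]
r4 m[φ0→ice] = [24, 30, 48]
r4 m[φ1→wet] = [320, 240, 384]
r4 m[φ1→ice] = [8, 8, 8]
r4 m[φ2→wind] = [256, 256, 336]
r4 m[φ2→fog] = [30, 48, 28]
r4 m[φ3→snow] = [256, 336, 150]
r4 m[φ3→fog] = [8, 8, 8]
r4 m[φ4→ice] = [9, 8, 6]
r4 m[φ4→sun] = [320, 384, 320]
r4 m[φ5→fog] = [6, 7, 8]
r4 m[wind→φ0] = [256, 256, 336]
r4 m[wind→φ2] = [288, 336, 384]
r4 m[wet→φ1] = [1, 1, 1]
r4 m[snow→φ3] = [1, 1, 1]
r4 m[fog→φ2] = [48, 56, 64]
r4 m[fog→φ3] = [180, 336, 224]
r4 m[fog→φ5] = [240, 384, 224]
r4 m[ice→φ0] = [72, 64, 48]
r4 m[ice→φ1] = [216, 240, 288]
r4 m[ice→φ4] = [192, 240, 384]
r4 m[sun→φ4] = [1, 1, 1]
r5 m[φ0→wind] = [288, 336, 384]
r5 m[φ0→ice] = [1344, 1680, 2688]
r5 m[φ1→wet] = [1920, 1440, 2304]
r5 m[φ1→ice] = [8, 8, 8]
r5 m[φ2→wind] = [256, 256, 336]
r5 m[φ2→fog] = [1440, 2304, 1344]
r5 m[φ3→snow] = [1792, 2688, 900]
r5 m[φ3→fog] = [8, 8, 8]
r5 m[φ4→ice] = [9, 8, 6]
r5 m[φ4→sun] = [1920, 2304, 1920]
r5 m[φ5→fog] = [6, 7, 8]
r5 m[wind→φ0] = [256, 256, 336]
r5 m[wind→φ2] = [288, 336, 384]
r5 m[wet→φ1] = [1, 1, 1]
r5 m[snow→φ3] = [1, 1, 1]
r5 m[fog→φ2] = [48, 56, 64]
r5 m[fog→φ3] = [180, 336, 224]
r5 m[fog→φ5] = [240, 384, 224]
r5 m[ice→φ0] = [72, 64, 48]
r5 m[ice→φ1] = [216, 240, 288]
r5 m[ice→φ4] = [192, 240, 384]
r5 m[sun→φ4] = [1, 1, 1]
r6 m[φ0→wind] = [288, 336, 384]
r6 m[φ0→ice] = [1344, 1680, 2688]
r6 m[φ1→wet] = [1920, 1440, 2304]
r6 m[φ1→ice] = [8, 8, 8]
r6 m[φ2→wind] = [256, 256, 336]
r6 m[φ2→fog] = [1440, 2304, 1344]
r6 m[φ3→snow] = [1792, 2688, 900]
r6 m[φ3→fog] = [8, 8, 8]
r6 m[φ4→ice] = [9, 8, 6]
r6 m[φ4→sun] = [1920, 2304, 1920]
r6 m[φ5→fog] = [6, 7, 8]
r6 m[wind→φ0] = [256, 256, 336]
r6 m[wind→φ2] = [288, 336, 384]
r6 m[wet→φ1] = [1, 1, 1]
r6 m[snow→φ3] = [1, 1, 1]
r6 m[fog→φ2] = [48, 56, 64]
r6 m[fog→φ3] = [8640, 16128, 10752]
r6 m[fog→φ5] = [11520, 18432, 10752]
r6 m[ice→φ0] = [72, 64, 48]
r6 m[ice→φ1] = [12096, 13440, 16128]
r6 m[ice→φ4] = [10752, 13440, 21504]
r6 m[sun→φ4] = [1, 1, 1]
r7 m[φ0→wind] = [288, 336, 384]
r7 m[φ0→ice] = [1344, 1680, 2688]
r7 m[φ1→wet] = [107520, 80640, 129024]
r7 m[φ1→ice] = [8, 8, 8]
r7 m[φ2→wind] = [256, 256, 336]
r7 m[φ2→fog] = [1440, 2304, 1344]
r7 m[φ3→snow] = [86016, 129024, 43200]
r7 m[φ3→fog] = [8, 8, 8]
r7 m[φ4→ice] = [9, 8, 6]
r7 m[φ4→sun] = [107520, 129024, 107520]
r7 m[φ5→fog] = [6, 7, 8]
r7 m[wind→φ0] = [256, 256, 336]
r7 m[wind→φ2] = [288, 336, 384]
r7 m[wet→φ1] = [1, 1, 1]
r7 m[snow→φ3] = [1, 1, 1]
r7 m[fog→φ2] = [48, 56, 64]
r7 m[fog→φ3] = [8640, 16128, 10752]
r7 m[fog→φ5] = [11520, 18432, 10752]
r7 m[ice→φ0] = [72, 64, 48]
r7 m[ice→φ1] = [12096, 13440, 16128]
r7 m[ice→φ4] = [10752, 13440, 21504]
r7 m[sun→φ4] = [1, 1, 1]
r8 m[φ0→wind] = [288, 336, 384]
r8 m[φ0→ice] = [1344, 1680, 2688]
r8 m[φ1→wet] = [107520, 80640, 129024]
r8 m[φ1→ice] = [8, 8, 8]
r8 m[φ2→wind] = [256, 256, 336]
r8 m[φ2→fog] = [1440, 2304, 1344]
r8 m[φ3→snow] = [86016, 129024, 43200]
r8 m[φ3→fog] = [8, 8, 8]
r8 m[φ4→ice] = [9, 8, 6]
r8 m[φ4→sun] = [107520, 129024, 107520]
r8 m[φ5→fog] = [6, 7, 8]
r8 m[wind→φ0] = [256, 256, 336]
r8 m[wind→φ2] = [288, 336, 384]
r8 m[wet→φ1] = [1, 1, 1]
r8 m[snow→φ3] = [1, 1, 1]
r8 m[fog→φ2] = [48, 56, 64]
r8 m[fog→φ3] = [8640, 16128, 10752]
r8 m[fog→φ5] = [11520, 18432, 10752]
r8 m[ice→φ0] = [72, 64, 48]
r8 m[ice→φ1] = [12096, 13440, 16128]
r8 m[ice→φ4] = [10752, 13440, 21504]
r8 m[sun→φ4] = [1, 1, 1]
fixed point reached at round 8
b[ice] = ⊗ incoming = [96768, 107520, 129024]

b[ice] = [96768, 107520, 129024]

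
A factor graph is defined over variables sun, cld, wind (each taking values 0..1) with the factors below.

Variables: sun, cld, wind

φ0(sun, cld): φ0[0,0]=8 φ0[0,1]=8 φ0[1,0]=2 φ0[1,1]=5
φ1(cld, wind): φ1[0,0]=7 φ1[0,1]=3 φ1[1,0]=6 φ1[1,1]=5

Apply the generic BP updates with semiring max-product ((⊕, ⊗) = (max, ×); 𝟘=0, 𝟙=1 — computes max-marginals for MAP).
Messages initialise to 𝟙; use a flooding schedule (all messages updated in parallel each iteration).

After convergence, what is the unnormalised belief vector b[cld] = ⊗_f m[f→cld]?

b[cld] = [56, 48]

init: all messages = 𝟙 over 2 values
r1 m[φ0→sun] = [8, 5]
r1 m[φ0→cld] = [8, 8]
r1 m[φ1→cld] = [7, 6]
r1 m[φ1→wind] = [7, 5]
r1 m[sun→φ0] = [1, 1]
r1 m[cld→φ0] = [1, 1]
r1 m[cld→φ1] = [1, 1]
r1 m[wind→φ1] = [1, 1]
r2 m[φ0→sun] = [8, 5]
r2 m[φ0→cld] = [8, 8]
r2 m[φ1→cld] = [7, 6]
r2 m[φ1→wind] = [7, 5]
r2 m[sun→φ0] = [1, 1]
r2 m[cld→φ0] = [7, 6]
r2 m[cld→φ1] = [8, 8]
r2 m[wind→φ1] = [1, 1]
r3 m[φ0→sun] = [56, 30]
r3 m[φ0→cld] = [8, 8]
r3 m[φ1→cld] = [7, 6]
r3 m[φ1→wind] = [56, 40]
r3 m[sun→φ0] = [1, 1]
r3 m[cld→φ0] = [7, 6]
r3 m[cld→φ1] = [8, 8]
r3 m[wind→φ1] = [1, 1]
r4 m[φ0→sun] = [56, 30]
r4 m[φ0→cld] = [8, 8]
r4 m[φ1→cld] = [7, 6]
r4 m[φ1→wind] = [56, 40]
r4 m[sun→φ0] = [1, 1]
r4 m[cld→φ0] = [7, 6]
r4 m[cld→φ1] = [8, 8]
r4 m[wind→φ1] = [1, 1]
fixed point reached at round 4
b[cld] = ⊗ incoming = [56, 48]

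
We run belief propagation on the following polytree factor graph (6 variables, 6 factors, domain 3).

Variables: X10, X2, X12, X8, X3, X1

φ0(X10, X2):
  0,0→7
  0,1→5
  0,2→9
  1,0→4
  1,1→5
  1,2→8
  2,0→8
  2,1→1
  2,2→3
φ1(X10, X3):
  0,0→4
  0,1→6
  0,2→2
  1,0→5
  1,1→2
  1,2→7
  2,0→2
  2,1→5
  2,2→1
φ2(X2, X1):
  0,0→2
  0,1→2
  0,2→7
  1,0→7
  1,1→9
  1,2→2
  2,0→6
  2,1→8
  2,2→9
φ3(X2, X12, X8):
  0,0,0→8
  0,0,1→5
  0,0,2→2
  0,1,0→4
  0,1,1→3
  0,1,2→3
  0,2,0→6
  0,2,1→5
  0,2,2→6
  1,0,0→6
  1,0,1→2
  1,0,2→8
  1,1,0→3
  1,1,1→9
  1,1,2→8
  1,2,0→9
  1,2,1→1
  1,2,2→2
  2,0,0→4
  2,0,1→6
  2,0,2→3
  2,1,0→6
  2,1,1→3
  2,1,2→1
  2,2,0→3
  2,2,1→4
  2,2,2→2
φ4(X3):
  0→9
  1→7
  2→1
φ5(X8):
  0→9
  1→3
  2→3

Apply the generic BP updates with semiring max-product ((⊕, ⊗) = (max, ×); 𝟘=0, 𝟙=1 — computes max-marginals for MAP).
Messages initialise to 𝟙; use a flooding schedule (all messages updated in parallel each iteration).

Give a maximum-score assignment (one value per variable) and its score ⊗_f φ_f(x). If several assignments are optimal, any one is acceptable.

assignment: (X10=0, X2=2, X12=1, X8=0, X3=1, X1=2); score = 183708

init: all messages = 𝟙 over 3 values
r1 m[φ0→X10] = [9, 8, 8]
r1 m[φ0→X2] = [8, 5, 9]
r1 m[φ1→X10] = [6, 7, 5]
r1 m[φ1→X3] = [5, 6, 7]
r1 m[φ2→X2] = [7, 9, 9]
r1 m[φ2→X1] = [7, 9, 9]
r1 m[φ3→X2] = [8, 9, 6]
r1 m[φ3→X12] = [8, 9, 9]
r1 m[φ3→X8] = [9, 9, 8]
r1 m[φ4→X3] = [9, 7, 1]
r1 m[φ5→X8] = [9, 3, 3]
r1 m[X10→φ0] = [1, 1, 1]
r1 m[X10→φ1] = [1, 1, 1]
r1 m[X2→φ0] = [1, 1, 1]
r1 m[X2→φ2] = [1, 1, 1]
r1 m[X2→φ3] = [1, 1, 1]
r1 m[X12→φ3] = [1, 1, 1]
r1 m[X8→φ3] = [1, 1, 1]
r1 m[X8→φ5] = [1, 1, 1]
r1 m[X3→φ1] = [1, 1, 1]
r1 m[X3→φ4] = [1, 1, 1]
r1 m[X1→φ2] = [1, 1, 1]
r2 m[φ0→X10] = [9, 8, 8]
r2 m[φ0→X2] = [8, 5, 9]
r2 m[φ1→X10] = [6, 7, 5]
r2 m[φ1→X3] = [5, 6, 7]
r2 m[φ2→X2] = [7, 9, 9]
r2 m[φ2→X1] = [7, 9, 9]
r2 m[φ3→X2] = [8, 9, 6]
r2 m[φ3→X12] = [8, 9, 9]
r2 m[φ3→X8] = [9, 9, 8]
r2 m[φ4→X3] = [9, 7, 1]
r2 m[φ5→X8] = [9, 3, 3]
r2 m[X10→φ0] = [6, 7, 5]
r2 m[X10→φ1] = [9, 8, 8]
r2 m[X2→φ0] = [56, 81, 54]
r2 m[X2→φ2] = [64, 45, 54]
r2 m[X2→φ3] = [56, 45, 81]
r2 m[X12→φ3] = [1, 1, 1]
r2 m[X8→φ3] = [9, 3, 3]
r2 m[X8→φ5] = [9, 9, 8]
r2 m[X3→φ1] = [9, 7, 1]
r2 m[X3→φ4] = [5, 6, 7]
r2 m[X1→φ2] = [1, 1, 1]
r3 m[φ0→X10] = [486, 432, 448]
r3 m[φ0→X2] = [42, 35, 56]
r3 m[φ1→X10] = [42, 45, 35]
r3 m[φ1→X3] = [40, 54, 56]
r3 m[φ2→X2] = [7, 9, 9]
r3 m[φ2→X1] = [324, 432, 486]
r3 m[φ3→X2] = [72, 81, 54]
r3 m[φ3→X12] = [4032, 4374, 3645]
r3 m[φ3→X8] = [486, 486, 360]
r3 m[φ4→X3] = [9, 7, 1]
r3 m[φ5→X8] = [9, 3, 3]
r3 m[X10→φ0] = [6, 7, 5]
r3 m[X10→φ1] = [9, 8, 8]
r3 m[X2→φ0] = [56, 81, 54]
r3 m[X2→φ2] = [64, 45, 54]
r3 m[X2→φ3] = [56, 45, 81]
r3 m[X12→φ3] = [1, 1, 1]
r3 m[X8→φ3] = [9, 3, 3]
r3 m[X8→φ5] = [9, 9, 8]
r3 m[X3→φ1] = [9, 7, 1]
r3 m[X3→φ4] = [5, 6, 7]
r3 m[X1→φ2] = [1, 1, 1]
r4 m[φ0→X10] = [486, 432, 448]
r4 m[φ0→X2] = [42, 35, 56]
r4 m[φ1→X10] = [42, 45, 35]
r4 m[φ1→X3] = [40, 54, 56]
r4 m[φ2→X2] = [7, 9, 9]
r4 m[φ2→X1] = [324, 432, 486]
r4 m[φ3→X2] = [72, 81, 54]
r4 m[φ3→X12] = [4032, 4374, 3645]
r4 m[φ3→X8] = [486, 486, 360]
r4 m[φ4→X3] = [9, 7, 1]
r4 m[φ5→X8] = [9, 3, 3]
r4 m[X10→φ0] = [42, 45, 35]
r4 m[X10→φ1] = [486, 432, 448]
r4 m[X2→φ0] = [504, 729, 486]
r4 m[X2→φ2] = [3024, 2835, 3024]
r4 m[X2→φ3] = [294, 315, 504]
r4 m[X12→φ3] = [1, 1, 1]
r4 m[X8→φ3] = [9, 3, 3]
r4 m[X8→φ5] = [486, 486, 360]
r4 m[X3→φ1] = [9, 7, 1]
r4 m[X3→φ4] = [40, 54, 56]
r4 m[X1→φ2] = [1, 1, 1]
r5 m[φ0→X10] = [4374, 3888, 4032]
r5 m[φ0→X2] = [294, 225, 378]
r5 m[φ1→X10] = [42, 45, 35]
r5 m[φ1→X3] = [2160, 2916, 3024]
r5 m[φ2→X2] = [7, 9, 9]
r5 m[φ2→X1] = [19845, 25515, 27216]
r5 m[φ3→X2] = [72, 81, 54]
r5 m[φ3→X12] = [21168, 27216, 25515]
r5 m[φ3→X8] = [3024, 3024, 2520]
r5 m[φ4→X3] = [9, 7, 1]
r5 m[φ5→X8] = [9, 3, 3]
r5 m[X10→φ0] = [42, 45, 35]
r5 m[X10→φ1] = [486, 432, 448]
r5 m[X2→φ0] = [504, 729, 486]
r5 m[X2→φ2] = [3024, 2835, 3024]
r5 m[X2→φ3] = [294, 315, 504]
r5 m[X12→φ3] = [1, 1, 1]
r5 m[X8→φ3] = [9, 3, 3]
r5 m[X8→φ5] = [486, 486, 360]
r5 m[X3→φ1] = [9, 7, 1]
r5 m[X3→φ4] = [40, 54, 56]
r5 m[X1→φ2] = [1, 1, 1]
r6 m[φ0→X10] = [4374, 3888, 4032]
r6 m[φ0→X2] = [294, 225, 378]
r6 m[φ1→X10] = [42, 45, 35]
r6 m[φ1→X3] = [2160, 2916, 3024]
r6 m[φ2→X2] = [7, 9, 9]
r6 m[φ2→X1] = [19845, 25515, 27216]
r6 m[φ3→X2] = [72, 81, 54]
r6 m[φ3→X12] = [21168, 27216, 25515]
r6 m[φ3→X8] = [3024, 3024, 2520]
r6 m[φ4→X3] = [9, 7, 1]
r6 m[φ5→X8] = [9, 3, 3]
r6 m[X10→φ0] = [42, 45, 35]
r6 m[X10→φ1] = [4374, 3888, 4032]
r6 m[X2→φ0] = [504, 729, 486]
r6 m[X2→φ2] = [21168, 18225, 20412]
r6 m[X2→φ3] = [2058, 2025, 3402]
r6 m[X12→φ3] = [1, 1, 1]
r6 m[X8→φ3] = [9, 3, 3]
r6 m[X8→φ5] = [3024, 3024, 2520]
r6 m[X3→φ1] = [9, 7, 1]
r6 m[X3→φ4] = [2160, 2916, 3024]
r6 m[X1→φ2] = [1, 1, 1]
r7 m[φ0→X10] = [4374, 3888, 4032]
r7 m[φ0→X2] = [294, 225, 378]
r7 m[φ1→X10] = [42, 45, 35]
r7 m[φ1→X3] = [19440, 26244, 27216]
r7 m[φ2→X2] = [7, 9, 9]
r7 m[φ2→X1] = [127575, 164025, 183708]
r7 m[φ3→X2] = [72, 81, 54]
r7 m[φ3→X12] = [148176, 183708, 164025]
r7 m[φ3→X8] = [20412, 20412, 16200]
r7 m[φ4→X3] = [9, 7, 1]
r7 m[φ5→X8] = [9, 3, 3]
r7 m[X10→φ0] = [42, 45, 35]
r7 m[X10→φ1] = [4374, 3888, 4032]
r7 m[X2→φ0] = [504, 729, 486]
r7 m[X2→φ2] = [21168, 18225, 20412]
r7 m[X2→φ3] = [2058, 2025, 3402]
r7 m[X12→φ3] = [1, 1, 1]
r7 m[X8→φ3] = [9, 3, 3]
r7 m[X8→φ5] = [3024, 3024, 2520]
r7 m[X3→φ1] = [9, 7, 1]
r7 m[X3→φ4] = [2160, 2916, 3024]
r7 m[X1→φ2] = [1, 1, 1]
r8 m[φ0→X10] = [4374, 3888, 4032]
r8 m[φ0→X2] = [294, 225, 378]
r8 m[φ1→X10] = [42, 45, 35]
r8 m[φ1→X3] = [19440, 26244, 27216]
r8 m[φ2→X2] = [7, 9, 9]
r8 m[φ2→X1] = [127575, 164025, 183708]
r8 m[φ3→X2] = [72, 81, 54]
r8 m[φ3→X12] = [148176, 183708, 164025]
r8 m[φ3→X8] = [20412, 20412, 16200]
r8 m[φ4→X3] = [9, 7, 1]
r8 m[φ5→X8] = [9, 3, 3]
r8 m[X10→φ0] = [42, 45, 35]
r8 m[X10→φ1] = [4374, 3888, 4032]
r8 m[X2→φ0] = [504, 729, 486]
r8 m[X2→φ2] = [21168, 18225, 20412]
r8 m[X2→φ3] = [2058, 2025, 3402]
r8 m[X12→φ3] = [1, 1, 1]
r8 m[X8→φ3] = [9, 3, 3]
r8 m[X8→φ5] = [20412, 20412, 16200]
r8 m[X3→φ1] = [9, 7, 1]
r8 m[X3→φ4] = [19440, 26244, 27216]
r8 m[X1→φ2] = [1, 1, 1]
r9 m[φ0→X10] = [4374, 3888, 4032]
r9 m[φ0→X2] = [294, 225, 378]
r9 m[φ1→X10] = [42, 45, 35]
r9 m[φ1→X3] = [19440, 26244, 27216]
r9 m[φ2→X2] = [7, 9, 9]
r9 m[φ2→X1] = [127575, 164025, 183708]
r9 m[φ3→X2] = [72, 81, 54]
r9 m[φ3→X12] = [148176, 183708, 164025]
r9 m[φ3→X8] = [20412, 20412, 16200]
r9 m[φ4→X3] = [9, 7, 1]
r9 m[φ5→X8] = [9, 3, 3]
r9 m[X10→φ0] = [42, 45, 35]
r9 m[X10→φ1] = [4374, 3888, 4032]
r9 m[X2→φ0] = [504, 729, 486]
r9 m[X2→φ2] = [21168, 18225, 20412]
r9 m[X2→φ3] = [2058, 2025, 3402]
r9 m[X12→φ3] = [1, 1, 1]
r9 m[X8→φ3] = [9, 3, 3]
r9 m[X8→φ5] = [20412, 20412, 16200]
r9 m[X3→φ1] = [9, 7, 1]
r9 m[X3→φ4] = [19440, 26244, 27216]
r9 m[X1→φ2] = [1, 1, 1]
fixed point reached at round 9
traceback from X10: (X10=0, X2=2, X12=1, X8=0, X3=1, X1=2), score=183708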